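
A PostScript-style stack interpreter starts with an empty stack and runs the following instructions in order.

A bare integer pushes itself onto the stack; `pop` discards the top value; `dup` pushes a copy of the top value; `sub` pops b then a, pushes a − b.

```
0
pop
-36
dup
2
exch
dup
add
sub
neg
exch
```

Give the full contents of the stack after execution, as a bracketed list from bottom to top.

[-74, -36]

0    -> 0
pop  -> (empty)
-36  -> -36
dup  -> -36 -36
2    -> -36 -36 2
exch -> -36 2 -36
dup  -> -36 2 -36 -36
add  -> -36 2 -72
sub  -> -36 74
neg  -> -36 -74
exch -> -74 -36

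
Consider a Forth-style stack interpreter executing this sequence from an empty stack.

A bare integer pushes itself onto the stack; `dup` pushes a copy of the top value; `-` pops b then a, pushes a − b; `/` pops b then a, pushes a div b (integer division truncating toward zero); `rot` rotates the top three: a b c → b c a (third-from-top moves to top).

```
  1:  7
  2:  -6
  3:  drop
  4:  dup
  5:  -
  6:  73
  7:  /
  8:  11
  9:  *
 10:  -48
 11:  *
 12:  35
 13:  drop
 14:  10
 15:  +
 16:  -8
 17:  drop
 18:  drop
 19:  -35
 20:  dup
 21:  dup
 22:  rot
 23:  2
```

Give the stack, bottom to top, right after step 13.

[0]

7    → [7]
-6   → [7, -6]
drop → [7]
dup  → [7, 7]
-    → [0]
73   → [0, 73]
/    → [0]
11   → [0, 11]
*    → [0]
-48  → [0, -48]
*    → [0]
35   → [0, 35]
drop → [0]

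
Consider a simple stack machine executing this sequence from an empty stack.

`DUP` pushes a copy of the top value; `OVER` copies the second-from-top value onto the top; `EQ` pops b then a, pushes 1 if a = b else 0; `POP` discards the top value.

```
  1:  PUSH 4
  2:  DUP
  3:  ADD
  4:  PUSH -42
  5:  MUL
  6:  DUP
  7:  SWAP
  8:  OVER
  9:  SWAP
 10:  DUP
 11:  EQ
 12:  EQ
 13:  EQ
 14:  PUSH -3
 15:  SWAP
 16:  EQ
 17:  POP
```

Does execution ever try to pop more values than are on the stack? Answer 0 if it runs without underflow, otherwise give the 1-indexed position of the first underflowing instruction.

PUSH 4   -> 4
DUP      -> 4 4
ADD      -> 8
PUSH -42 -> 8 -42
MUL      -> -336
DUP      -> -336 -336
SWAP     -> -336 -336
OVER     -> -336 -336 -336
SWAP     -> -336 -336 -336
DUP      -> -336 -336 -336 -336
EQ       -> -336 -336 1
EQ       -> -336 0
EQ       -> 0
PUSH -3  -> 0 -3
SWAP     -> -3 0
EQ       -> 0
POP      -> (empty)

0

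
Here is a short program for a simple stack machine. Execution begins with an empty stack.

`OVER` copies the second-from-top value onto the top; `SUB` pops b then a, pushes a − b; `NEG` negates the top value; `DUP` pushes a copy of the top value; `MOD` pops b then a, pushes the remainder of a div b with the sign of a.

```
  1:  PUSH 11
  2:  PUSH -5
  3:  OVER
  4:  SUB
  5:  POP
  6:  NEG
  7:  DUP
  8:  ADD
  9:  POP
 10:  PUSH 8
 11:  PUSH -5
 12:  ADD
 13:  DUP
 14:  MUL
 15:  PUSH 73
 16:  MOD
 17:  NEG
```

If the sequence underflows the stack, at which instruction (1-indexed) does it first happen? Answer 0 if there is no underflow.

0

PUSH 11 : [11]
PUSH -5 : [11, -5]
OVER    : [11, -5, 11]
SUB     : [11, -16]
POP     : [11]
NEG     : [-11]
DUP     : [-11, -11]
ADD     : [-22]
POP     : []
PUSH 8  : [8]
PUSH -5 : [8, -5]
ADD     : [3]
DUP     : [3, 3]
MUL     : [9]
PUSH 73 : [9, 73]
MOD     : [9]
NEG     : [-9]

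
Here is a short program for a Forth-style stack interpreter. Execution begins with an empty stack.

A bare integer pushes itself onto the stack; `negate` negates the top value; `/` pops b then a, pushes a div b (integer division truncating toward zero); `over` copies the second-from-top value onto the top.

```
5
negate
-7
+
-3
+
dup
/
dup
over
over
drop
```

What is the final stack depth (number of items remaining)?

3

5      → 5
negate → -5
-7     → -5 -7
+      → -12
-3     → -12 -3
+      → -15
dup    → -15 -15
/      → 1
dup    → 1 1
over   → 1 1 1
over   → 1 1 1 1
drop   → 1 1 1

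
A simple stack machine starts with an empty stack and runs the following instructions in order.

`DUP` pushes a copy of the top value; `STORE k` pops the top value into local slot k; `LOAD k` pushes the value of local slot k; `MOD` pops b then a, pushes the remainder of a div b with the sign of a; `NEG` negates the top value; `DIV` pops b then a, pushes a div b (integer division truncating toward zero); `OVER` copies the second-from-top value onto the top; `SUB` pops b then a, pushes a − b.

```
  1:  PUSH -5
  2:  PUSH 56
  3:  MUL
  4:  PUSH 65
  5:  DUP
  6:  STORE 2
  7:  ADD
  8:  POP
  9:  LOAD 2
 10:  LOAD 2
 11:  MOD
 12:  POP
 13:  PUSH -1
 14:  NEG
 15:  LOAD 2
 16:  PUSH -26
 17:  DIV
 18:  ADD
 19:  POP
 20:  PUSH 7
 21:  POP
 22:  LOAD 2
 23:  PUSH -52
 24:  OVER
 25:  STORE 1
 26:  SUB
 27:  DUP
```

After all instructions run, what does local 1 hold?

PUSH -5  -> -5
PUSH 56  -> -5 56
MUL      -> -280
PUSH 65  -> -280 65
DUP      -> -280 65 65
STORE 2  -> -280 65
ADD      -> -215
POP      -> (empty)
LOAD 2   -> 65
LOAD 2   -> 65 65
MOD      -> 0
POP      -> (empty)
PUSH -1  -> -1
NEG      -> 1
LOAD 2   -> 1 65
PUSH -26 -> 1 65 -26
DIV      -> 1 -2
ADD      -> -1
POP      -> (empty)
PUSH 7   -> 7
POP      -> (empty)
LOAD 2   -> 65
PUSH -52 -> 65 -52
OVER     -> 65 -52 65
STORE 1  -> 65 -52
SUB      -> 117
DUP      -> 117 117

65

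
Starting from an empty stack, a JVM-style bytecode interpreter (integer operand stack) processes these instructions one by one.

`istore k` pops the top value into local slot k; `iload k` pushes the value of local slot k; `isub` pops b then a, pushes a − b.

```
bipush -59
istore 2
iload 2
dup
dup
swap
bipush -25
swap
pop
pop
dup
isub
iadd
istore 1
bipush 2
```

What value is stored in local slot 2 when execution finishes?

-59

bipush -59 : -59
istore 2   : (empty)
iload 2    : -59
dup        : -59 -59
dup        : -59 -59 -59
swap       : -59 -59 -59
bipush -25 : -59 -59 -59 -25
swap       : -59 -59 -25 -59
pop        : -59 -59 -25
pop        : -59 -59
dup        : -59 -59 -59
isub       : -59 0
iadd       : -59
istore 1   : (empty)
bipush 2   : 2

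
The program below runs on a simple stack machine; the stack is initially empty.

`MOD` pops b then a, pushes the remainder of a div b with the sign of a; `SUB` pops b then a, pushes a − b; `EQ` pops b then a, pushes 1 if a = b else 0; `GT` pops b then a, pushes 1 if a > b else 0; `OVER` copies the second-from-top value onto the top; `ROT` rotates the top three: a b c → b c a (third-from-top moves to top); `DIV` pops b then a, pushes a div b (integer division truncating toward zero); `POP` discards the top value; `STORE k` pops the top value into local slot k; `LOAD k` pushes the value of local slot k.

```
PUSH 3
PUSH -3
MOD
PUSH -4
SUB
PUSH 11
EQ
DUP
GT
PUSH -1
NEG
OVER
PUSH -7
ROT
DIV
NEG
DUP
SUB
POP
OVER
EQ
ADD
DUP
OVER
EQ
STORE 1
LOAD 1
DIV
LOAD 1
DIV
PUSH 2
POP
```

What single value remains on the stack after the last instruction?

PUSH 3   3
PUSH -3  3 -3
MOD      0
PUSH -4  0 -4
SUB      4
PUSH 11  4 11
EQ       0
DUP      0 0
GT       0
PUSH -1  0 -1
NEG      0 1
OVER     0 1 0
PUSH -7  0 1 0 -7
ROT      0 0 -7 1
DIV      0 0 -7
NEG      0 0 7
DUP      0 0 7 7
SUB      0 0 0
POP      0 0
OVER     0 0 0
EQ       0 1
ADD      1
DUP      1 1
OVER     1 1 1
EQ       1 1
STORE 1  1
LOAD 1   1 1
DIV      1
LOAD 1   1 1
DIV      1
PUSH 2   1 2
POP      1

1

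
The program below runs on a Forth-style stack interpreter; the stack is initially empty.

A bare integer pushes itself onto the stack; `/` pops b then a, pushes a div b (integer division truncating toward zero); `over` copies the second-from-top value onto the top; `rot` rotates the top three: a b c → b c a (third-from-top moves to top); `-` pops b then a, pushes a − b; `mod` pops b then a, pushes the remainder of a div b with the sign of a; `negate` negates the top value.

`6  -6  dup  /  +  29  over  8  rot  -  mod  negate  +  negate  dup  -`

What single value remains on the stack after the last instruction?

6      → 6
-6     → 6 -6
dup    → 6 -6 -6
/      → 6 1
+      → 7
29     → 7 29
over   → 7 29 7
8      → 7 29 7 8
rot    → 7 7 8 29
-      → 7 7 -21
mod    → 7 7
negate → 7 -7
+      → 0
negate → 0
dup    → 0 0
-      → 0

0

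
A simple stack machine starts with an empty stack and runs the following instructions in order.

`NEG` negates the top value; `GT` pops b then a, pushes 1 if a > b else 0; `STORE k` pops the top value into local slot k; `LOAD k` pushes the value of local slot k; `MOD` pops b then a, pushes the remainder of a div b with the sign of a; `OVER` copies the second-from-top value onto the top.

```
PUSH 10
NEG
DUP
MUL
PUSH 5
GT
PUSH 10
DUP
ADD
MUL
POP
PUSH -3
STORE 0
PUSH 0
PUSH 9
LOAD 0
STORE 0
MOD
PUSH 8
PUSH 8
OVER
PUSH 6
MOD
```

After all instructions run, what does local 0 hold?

-3

PUSH 10 : [10]
NEG     : [-10]
DUP     : [-10, -10]
MUL     : [100]
PUSH 5  : [100, 5]
GT      : [1]
PUSH 10 : [1, 10]
DUP     : [1, 10, 10]
ADD     : [1, 20]
MUL     : [20]
POP     : []
PUSH -3 : [-3]
STORE 0 : []
PUSH 0  : [0]
PUSH 9  : [0, 9]
LOAD 0  : [0, 9, -3]
STORE 0 : [0, 9]
MOD     : [0]
PUSH 8  : [0, 8]
PUSH 8  : [0, 8, 8]
OVER    : [0, 8, 8, 8]
PUSH 6  : [0, 8, 8, 8, 6]
MOD     : [0, 8, 8, 2]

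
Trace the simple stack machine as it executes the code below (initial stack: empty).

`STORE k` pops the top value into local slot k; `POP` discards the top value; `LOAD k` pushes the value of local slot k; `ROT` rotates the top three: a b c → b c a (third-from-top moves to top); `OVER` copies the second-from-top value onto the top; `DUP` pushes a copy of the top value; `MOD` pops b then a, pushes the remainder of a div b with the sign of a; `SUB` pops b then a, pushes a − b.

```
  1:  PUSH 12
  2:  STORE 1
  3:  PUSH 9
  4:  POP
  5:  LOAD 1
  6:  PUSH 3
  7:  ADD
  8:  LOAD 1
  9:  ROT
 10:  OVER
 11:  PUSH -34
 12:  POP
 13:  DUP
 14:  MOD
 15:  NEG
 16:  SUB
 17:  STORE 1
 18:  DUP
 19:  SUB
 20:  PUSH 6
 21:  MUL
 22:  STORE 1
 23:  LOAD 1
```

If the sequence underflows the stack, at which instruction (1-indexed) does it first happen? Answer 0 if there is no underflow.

9

PUSH 12 -> 12
STORE 1 -> (empty)
PUSH 9  -> 9
POP     -> (empty)
LOAD 1  -> 12
PUSH 3  -> 12 3
ADD     -> 15
LOAD 1  -> 15 12
ROT  — needs 3 operands, stack has 2 → underflow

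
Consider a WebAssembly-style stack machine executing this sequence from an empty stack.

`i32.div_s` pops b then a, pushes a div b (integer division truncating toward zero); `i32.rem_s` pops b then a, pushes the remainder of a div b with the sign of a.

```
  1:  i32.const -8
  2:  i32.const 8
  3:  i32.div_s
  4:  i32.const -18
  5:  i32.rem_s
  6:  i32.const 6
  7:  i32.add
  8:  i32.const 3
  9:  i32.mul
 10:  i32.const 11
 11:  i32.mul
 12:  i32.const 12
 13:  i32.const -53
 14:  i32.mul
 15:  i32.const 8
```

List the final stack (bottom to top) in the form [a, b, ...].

[165, -636, 8]

i32.const -8  -> -8
i32.const 8   -> -8 8
i32.div_s     -> -1
i32.const -18 -> -1 -18
i32.rem_s     -> -1
i32.const 6   -> -1 6
i32.add       -> 5
i32.const 3   -> 5 3
i32.mul       -> 15
i32.const 11  -> 15 11
i32.mul       -> 165
i32.const 12  -> 165 12
i32.const -53 -> 165 12 -53
i32.mul       -> 165 -636
i32.const 8   -> 165 -636 8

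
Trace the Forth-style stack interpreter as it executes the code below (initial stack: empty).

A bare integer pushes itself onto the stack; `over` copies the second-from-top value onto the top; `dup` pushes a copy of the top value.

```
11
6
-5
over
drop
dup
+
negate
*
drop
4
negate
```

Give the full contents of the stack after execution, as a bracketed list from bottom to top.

[11, -4]

11     -> 11
6      -> 11 6
-5     -> 11 6 -5
over   -> 11 6 -5 6
drop   -> 11 6 -5
dup    -> 11 6 -5 -5
+      -> 11 6 -10
negate -> 11 6 10
*      -> 11 60
drop   -> 11
4      -> 11 4
negate -> 11 -4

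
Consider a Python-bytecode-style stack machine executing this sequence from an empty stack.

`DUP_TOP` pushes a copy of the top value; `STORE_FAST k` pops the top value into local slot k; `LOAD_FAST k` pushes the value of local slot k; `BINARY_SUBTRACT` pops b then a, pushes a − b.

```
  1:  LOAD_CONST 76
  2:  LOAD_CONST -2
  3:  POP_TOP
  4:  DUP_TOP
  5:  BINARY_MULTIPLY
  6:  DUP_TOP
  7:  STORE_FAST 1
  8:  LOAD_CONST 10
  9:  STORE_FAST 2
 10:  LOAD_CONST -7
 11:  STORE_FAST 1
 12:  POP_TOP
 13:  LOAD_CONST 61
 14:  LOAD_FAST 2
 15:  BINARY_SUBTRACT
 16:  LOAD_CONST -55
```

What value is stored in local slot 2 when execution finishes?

LOAD_CONST 76    76
LOAD_CONST -2    76 -2
POP_TOP          76
DUP_TOP          76 76
BINARY_MULTIPLY  5776
DUP_TOP          5776 5776
STORE_FAST 1     5776
LOAD_CONST 10    5776 10
STORE_FAST 2     5776
LOAD_CONST -7    5776 -7
STORE_FAST 1     5776
POP_TOP          (empty)
LOAD_CONST 61    61
LOAD_FAST 2      61 10
BINARY_SUBTRACT  51
LOAD_CONST -55   51 -55

10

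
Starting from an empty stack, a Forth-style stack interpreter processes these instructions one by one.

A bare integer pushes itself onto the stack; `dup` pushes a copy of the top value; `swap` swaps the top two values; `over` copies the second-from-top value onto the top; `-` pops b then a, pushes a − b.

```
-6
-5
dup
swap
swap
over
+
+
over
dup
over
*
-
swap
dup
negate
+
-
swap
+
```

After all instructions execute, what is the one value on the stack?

-48

-6      [-6]
-5      [-6, -5]
dup     [-6, -5, -5]
swap    [-6, -5, -5]
swap    [-6, -5, -5]
over    [-6, -5, -5, -5]
+       [-6, -5, -10]
+       [-6, -15]
over    [-6, -15, -6]
dup     [-6, -15, -6, -6]
over    [-6, -15, -6, -6, -6]
*       [-6, -15, -6, 36]
-       [-6, -15, -42]
swap    [-6, -42, -15]
dup     [-6, -42, -15, -15]
negate  [-6, -42, -15, 15]
+       [-6, -42, 0]
-       [-6, -42]
swap    [-42, -6]
+       [-48]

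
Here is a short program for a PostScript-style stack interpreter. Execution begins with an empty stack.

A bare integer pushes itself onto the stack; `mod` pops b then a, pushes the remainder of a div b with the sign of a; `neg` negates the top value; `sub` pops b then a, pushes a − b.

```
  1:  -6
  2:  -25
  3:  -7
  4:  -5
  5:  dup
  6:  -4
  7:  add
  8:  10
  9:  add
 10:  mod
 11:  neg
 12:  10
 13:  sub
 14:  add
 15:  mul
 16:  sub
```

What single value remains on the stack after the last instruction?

-431

-6  : -6
-25 : -6 -25
-7  : -6 -25 -7
-5  : -6 -25 -7 -5
dup : -6 -25 -7 -5 -5
-4  : -6 -25 -7 -5 -5 -4
add : -6 -25 -7 -5 -9
10  : -6 -25 -7 -5 -9 10
add : -6 -25 -7 -5 1
mod : -6 -25 -7 0
neg : -6 -25 -7 0
10  : -6 -25 -7 0 10
sub : -6 -25 -7 -10
add : -6 -25 -17
mul : -6 425
sub : -431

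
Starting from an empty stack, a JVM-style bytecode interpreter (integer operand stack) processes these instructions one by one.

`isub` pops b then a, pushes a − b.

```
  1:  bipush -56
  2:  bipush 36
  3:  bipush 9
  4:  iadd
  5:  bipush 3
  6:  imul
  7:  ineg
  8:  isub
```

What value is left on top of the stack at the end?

bipush -56 → [-56]
bipush 36  → [-56, 36]
bipush 9   → [-56, 36, 9]
iadd       → [-56, 45]
bipush 3   → [-56, 45, 3]
imul       → [-56, 135]
ineg       → [-56, -135]
isub       → [79]

79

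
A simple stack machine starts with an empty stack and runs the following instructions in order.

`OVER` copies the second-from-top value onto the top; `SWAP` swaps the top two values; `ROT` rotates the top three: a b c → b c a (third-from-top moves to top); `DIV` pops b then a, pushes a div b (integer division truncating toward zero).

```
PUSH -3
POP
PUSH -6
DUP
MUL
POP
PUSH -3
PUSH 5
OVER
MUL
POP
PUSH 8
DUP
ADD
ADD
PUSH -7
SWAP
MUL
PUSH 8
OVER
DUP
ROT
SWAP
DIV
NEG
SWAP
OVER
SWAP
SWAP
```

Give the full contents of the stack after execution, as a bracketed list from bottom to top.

PUSH -3 : [-3]
POP     : []
PUSH -6 : [-6]
DUP     : [-6, -6]
MUL     : [36]
POP     : []
PUSH -3 : [-3]
PUSH 5  : [-3, 5]
OVER    : [-3, 5, -3]
MUL     : [-3, -15]
POP     : [-3]
PUSH 8  : [-3, 8]
DUP     : [-3, 8, 8]
ADD     : [-3, 16]
ADD     : [13]
PUSH -7 : [13, -7]
SWAP    : [-7, 13]
MUL     : [-91]
PUSH 8  : [-91, 8]
OVER    : [-91, 8, -91]
DUP     : [-91, 8, -91, -91]
ROT     : [-91, -91, -91, 8]
SWAP    : [-91, -91, 8, -91]
DIV     : [-91, -91, 0]
NEG     : [-91, -91, 0]
SWAP    : [-91, 0, -91]
OVER    : [-91, 0, -91, 0]
SWAP    : [-91, 0, 0, -91]
SWAP    : [-91, 0, -91, 0]

[-91, 0, -91, 0]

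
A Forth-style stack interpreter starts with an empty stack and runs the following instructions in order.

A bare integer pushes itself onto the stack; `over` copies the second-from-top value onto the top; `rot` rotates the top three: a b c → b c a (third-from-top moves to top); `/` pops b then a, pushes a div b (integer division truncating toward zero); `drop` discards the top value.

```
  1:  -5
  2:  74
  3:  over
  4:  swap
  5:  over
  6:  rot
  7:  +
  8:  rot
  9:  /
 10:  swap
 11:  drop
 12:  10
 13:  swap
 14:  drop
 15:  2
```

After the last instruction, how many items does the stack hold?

2

-5   : [-5]
74   : [-5, 74]
over : [-5, 74, -5]
swap : [-5, -5, 74]
over : [-5, -5, 74, -5]
rot  : [-5, 74, -5, -5]
+    : [-5, 74, -10]
rot  : [74, -10, -5]
/    : [74, 2]
swap : [2, 74]
drop : [2]
10   : [2, 10]
swap : [10, 2]
drop : [10]
2    : [10, 2]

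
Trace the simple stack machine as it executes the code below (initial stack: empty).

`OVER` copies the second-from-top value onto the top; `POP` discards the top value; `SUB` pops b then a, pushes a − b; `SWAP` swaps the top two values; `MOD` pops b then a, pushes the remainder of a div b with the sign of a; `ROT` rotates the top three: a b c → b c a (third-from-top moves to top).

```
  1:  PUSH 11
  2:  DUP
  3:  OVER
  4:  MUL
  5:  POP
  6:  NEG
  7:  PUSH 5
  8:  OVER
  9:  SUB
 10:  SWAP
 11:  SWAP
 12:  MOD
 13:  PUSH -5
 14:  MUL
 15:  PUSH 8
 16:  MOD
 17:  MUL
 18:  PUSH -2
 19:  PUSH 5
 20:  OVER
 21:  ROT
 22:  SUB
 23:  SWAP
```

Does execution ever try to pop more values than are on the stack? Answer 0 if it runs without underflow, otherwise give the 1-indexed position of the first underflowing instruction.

PUSH 11 -> 11
DUP     -> 11 11
OVER    -> 11 11 11
MUL     -> 11 121
POP     -> 11
NEG     -> -11
PUSH 5  -> -11 5
OVER    -> -11 5 -11
SUB     -> -11 16
SWAP    -> 16 -11
SWAP    -> -11 16
MOD     -> -11
PUSH -5 -> -11 -5
MUL     -> 55
PUSH 8  -> 55 8
MOD     -> 7
MUL  — needs 2 operands, stack has 1 → underflow

17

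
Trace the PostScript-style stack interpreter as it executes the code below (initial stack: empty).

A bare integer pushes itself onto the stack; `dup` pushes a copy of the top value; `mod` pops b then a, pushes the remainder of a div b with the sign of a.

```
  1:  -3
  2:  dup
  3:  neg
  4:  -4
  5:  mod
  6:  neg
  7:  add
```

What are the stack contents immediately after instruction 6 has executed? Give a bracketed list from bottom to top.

[-3, -3]

-3  : -3
dup : -3 -3
neg : -3 3
-4  : -3 3 -4
mod : -3 3
neg : -3 -3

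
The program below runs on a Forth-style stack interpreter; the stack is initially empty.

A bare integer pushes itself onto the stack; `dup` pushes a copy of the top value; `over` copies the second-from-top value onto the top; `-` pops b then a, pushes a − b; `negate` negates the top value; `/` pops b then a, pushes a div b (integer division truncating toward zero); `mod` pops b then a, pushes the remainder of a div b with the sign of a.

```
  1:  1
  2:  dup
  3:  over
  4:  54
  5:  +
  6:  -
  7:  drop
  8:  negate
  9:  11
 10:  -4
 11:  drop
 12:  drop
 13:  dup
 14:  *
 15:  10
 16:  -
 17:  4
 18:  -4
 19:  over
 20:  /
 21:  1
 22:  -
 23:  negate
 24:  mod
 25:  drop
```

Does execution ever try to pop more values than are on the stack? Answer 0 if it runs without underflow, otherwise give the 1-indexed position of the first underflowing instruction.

1       [1]
dup     [1, 1]
over    [1, 1, 1]
54      [1, 1, 1, 54]
+       [1, 1, 55]
-       [1, -54]
drop    [1]
negate  [-1]
11      [-1, 11]
-4      [-1, 11, -4]
drop    [-1, 11]
drop    [-1]
dup     [-1, -1]
*       [1]
10      [1, 10]
-       [-9]
4       [-9, 4]
-4      [-9, 4, -4]
over    [-9, 4, -4, 4]
/       [-9, 4, -1]
1       [-9, 4, -1, 1]
-       [-9, 4, -2]
negate  [-9, 4, 2]
mod     [-9, 0]
drop    [-9]

0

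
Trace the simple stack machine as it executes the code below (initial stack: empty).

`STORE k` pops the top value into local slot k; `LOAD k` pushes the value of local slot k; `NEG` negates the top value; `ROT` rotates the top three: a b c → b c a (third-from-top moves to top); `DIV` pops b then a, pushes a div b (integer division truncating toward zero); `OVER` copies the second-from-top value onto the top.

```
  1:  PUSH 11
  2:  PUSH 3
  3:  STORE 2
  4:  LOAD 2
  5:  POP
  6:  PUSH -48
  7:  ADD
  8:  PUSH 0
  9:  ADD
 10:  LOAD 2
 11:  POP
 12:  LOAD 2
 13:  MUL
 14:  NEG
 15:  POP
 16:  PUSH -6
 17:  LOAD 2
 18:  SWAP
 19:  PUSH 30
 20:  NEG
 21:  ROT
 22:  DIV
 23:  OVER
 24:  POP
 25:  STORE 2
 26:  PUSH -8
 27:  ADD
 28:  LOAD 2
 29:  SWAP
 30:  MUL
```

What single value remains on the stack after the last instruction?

140

PUSH 11  → 11
PUSH 3   → 11 3
STORE 2  → 11
LOAD 2   → 11 3
POP      → 11
PUSH -48 → 11 -48
ADD      → -37
PUSH 0   → -37 0
ADD      → -37
LOAD 2   → -37 3
POP      → -37
LOAD 2   → -37 3
MUL      → -111
NEG      → 111
POP      → (empty)
PUSH -6  → -6
LOAD 2   → -6 3
SWAP     → 3 -6
PUSH 30  → 3 -6 30
NEG      → 3 -6 -30
ROT      → -6 -30 3
DIV      → -6 -10
OVER     → -6 -10 -6
POP      → -6 -10
STORE 2  → -6
PUSH -8  → -6 -8
ADD      → -14
LOAD 2   → -14 -10
SWAP     → -10 -14
MUL      → 140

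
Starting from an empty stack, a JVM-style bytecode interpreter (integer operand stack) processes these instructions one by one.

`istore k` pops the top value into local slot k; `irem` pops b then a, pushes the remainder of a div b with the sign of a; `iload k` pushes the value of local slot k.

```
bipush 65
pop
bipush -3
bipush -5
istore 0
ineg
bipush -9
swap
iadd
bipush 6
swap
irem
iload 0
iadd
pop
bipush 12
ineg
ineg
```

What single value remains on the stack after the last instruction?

12

bipush 65  [65]
pop        []
bipush -3  [-3]
bipush -5  [-3, -5]
istore 0   [-3]
ineg       [3]
bipush -9  [3, -9]
swap       [-9, 3]
iadd       [-6]
bipush 6   [-6, 6]
swap       [6, -6]
irem       [0]
iload 0    [0, -5]
iadd       [-5]
pop        []
bipush 12  [12]
ineg       [-12]
ineg       [12]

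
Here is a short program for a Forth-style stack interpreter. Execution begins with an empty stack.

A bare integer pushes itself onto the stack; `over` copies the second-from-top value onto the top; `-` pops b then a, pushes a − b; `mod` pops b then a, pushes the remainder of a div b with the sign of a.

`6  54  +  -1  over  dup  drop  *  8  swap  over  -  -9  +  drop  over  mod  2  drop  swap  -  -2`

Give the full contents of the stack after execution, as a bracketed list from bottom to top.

[-52, -2]

6    : [6]
54   : [6, 54]
+    : [60]
-1   : [60, -1]
over : [60, -1, 60]
dup  : [60, -1, 60, 60]
drop : [60, -1, 60]
*    : [60, -60]
8    : [60, -60, 8]
swap : [60, 8, -60]
over : [60, 8, -60, 8]
-    : [60, 8, -68]
-9   : [60, 8, -68, -9]
+    : [60, 8, -77]
drop : [60, 8]
over : [60, 8, 60]
mod  : [60, 8]
2    : [60, 8, 2]
drop : [60, 8]
swap : [8, 60]
-    : [-52]
-2   : [-52, -2]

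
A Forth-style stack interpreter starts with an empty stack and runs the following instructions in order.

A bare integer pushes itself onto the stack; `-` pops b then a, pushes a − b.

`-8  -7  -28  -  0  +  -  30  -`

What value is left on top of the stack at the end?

-59

-8  -> -8
-7  -> -8 -7
-28 -> -8 -7 -28
-   -> -8 21
0   -> -8 21 0
+   -> -8 21
-   -> -29
30  -> -29 30
-   -> -59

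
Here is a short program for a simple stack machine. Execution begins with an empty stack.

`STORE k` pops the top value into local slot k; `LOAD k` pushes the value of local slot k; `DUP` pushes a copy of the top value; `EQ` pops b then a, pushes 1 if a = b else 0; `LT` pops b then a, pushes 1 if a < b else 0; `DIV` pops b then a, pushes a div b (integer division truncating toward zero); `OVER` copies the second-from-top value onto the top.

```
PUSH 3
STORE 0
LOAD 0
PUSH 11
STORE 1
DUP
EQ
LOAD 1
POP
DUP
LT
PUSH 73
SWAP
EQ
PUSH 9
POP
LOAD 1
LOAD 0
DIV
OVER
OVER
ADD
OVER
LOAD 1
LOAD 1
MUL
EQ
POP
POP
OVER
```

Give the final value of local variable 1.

11

PUSH 3  : 3
STORE 0 : (empty)
LOAD 0  : 3
PUSH 11 : 3 11
STORE 1 : 3
DUP     : 3 3
EQ      : 1
LOAD 1  : 1 11
POP     : 1
DUP     : 1 1
LT      : 0
PUSH 73 : 0 73
SWAP    : 73 0
EQ      : 0
PUSH 9  : 0 9
POP     : 0
LOAD 1  : 0 11
LOAD 0  : 0 11 3
DIV     : 0 3
OVER    : 0 3 0
OVER    : 0 3 0 3
ADD     : 0 3 3
OVER    : 0 3 3 3
LOAD 1  : 0 3 3 3 11
LOAD 1  : 0 3 3 3 11 11
MUL     : 0 3 3 3 121
EQ      : 0 3 3 0
POP     : 0 3 3
POP     : 0 3
OVER    : 0 3 0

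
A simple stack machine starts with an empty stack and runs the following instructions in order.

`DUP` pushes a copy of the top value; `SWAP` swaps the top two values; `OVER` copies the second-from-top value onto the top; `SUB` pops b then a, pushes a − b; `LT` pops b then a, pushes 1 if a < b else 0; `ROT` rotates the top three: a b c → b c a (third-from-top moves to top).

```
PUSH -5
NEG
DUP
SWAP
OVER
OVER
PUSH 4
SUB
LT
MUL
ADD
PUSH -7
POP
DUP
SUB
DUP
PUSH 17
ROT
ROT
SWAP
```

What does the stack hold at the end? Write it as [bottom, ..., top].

[17, 0, 0]

PUSH -5  -5
NEG      5
DUP      5 5
SWAP     5 5
OVER     5 5 5
OVER     5 5 5 5
PUSH 4   5 5 5 5 4
SUB      5 5 5 1
LT       5 5 0
MUL      5 0
ADD      5
PUSH -7  5 -7
POP      5
DUP      5 5
SUB      0
DUP      0 0
PUSH 17  0 0 17
ROT      0 17 0
ROT      17 0 0
SWAP     17 0 0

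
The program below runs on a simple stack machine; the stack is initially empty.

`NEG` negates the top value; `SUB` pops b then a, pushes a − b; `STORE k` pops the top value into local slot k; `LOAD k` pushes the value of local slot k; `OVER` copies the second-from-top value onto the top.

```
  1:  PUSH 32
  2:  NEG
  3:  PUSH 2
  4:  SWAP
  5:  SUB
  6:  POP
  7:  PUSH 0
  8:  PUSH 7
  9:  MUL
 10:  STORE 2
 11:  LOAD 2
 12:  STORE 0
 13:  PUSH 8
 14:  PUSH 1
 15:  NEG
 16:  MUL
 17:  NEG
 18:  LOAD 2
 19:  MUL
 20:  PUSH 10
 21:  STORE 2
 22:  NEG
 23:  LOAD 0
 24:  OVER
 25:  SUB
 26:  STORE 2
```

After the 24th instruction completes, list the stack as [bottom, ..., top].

PUSH 32  32
NEG      -32
PUSH 2   -32 2
SWAP     2 -32
SUB      34
POP      (empty)
PUSH 0   0
PUSH 7   0 7
MUL      0
STORE 2  (empty)
LOAD 2   0
STORE 0  (empty)
PUSH 8   8
PUSH 1   8 1
NEG      8 -1
MUL      -8
NEG      8
LOAD 2   8 0
MUL      0
PUSH 10  0 10
STORE 2  0
NEG      0
LOAD 0   0 0
OVER     0 0 0

[0, 0, 0]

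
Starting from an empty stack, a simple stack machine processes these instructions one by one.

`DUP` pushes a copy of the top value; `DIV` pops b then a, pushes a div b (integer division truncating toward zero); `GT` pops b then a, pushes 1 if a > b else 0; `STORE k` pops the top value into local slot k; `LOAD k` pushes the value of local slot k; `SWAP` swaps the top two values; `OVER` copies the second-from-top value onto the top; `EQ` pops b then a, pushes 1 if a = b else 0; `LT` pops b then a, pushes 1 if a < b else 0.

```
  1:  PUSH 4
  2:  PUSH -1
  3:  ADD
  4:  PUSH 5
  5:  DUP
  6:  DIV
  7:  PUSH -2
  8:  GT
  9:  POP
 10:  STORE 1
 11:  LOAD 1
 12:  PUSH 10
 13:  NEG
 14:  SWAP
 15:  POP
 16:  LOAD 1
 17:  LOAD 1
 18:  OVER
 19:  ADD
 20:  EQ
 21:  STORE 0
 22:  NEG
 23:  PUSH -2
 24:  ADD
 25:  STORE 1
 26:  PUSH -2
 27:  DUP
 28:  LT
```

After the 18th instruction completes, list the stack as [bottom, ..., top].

PUSH 4   [4]
PUSH -1  [4, -1]
ADD      [3]
PUSH 5   [3, 5]
DUP      [3, 5, 5]
DIV      [3, 1]
PUSH -2  [3, 1, -2]
GT       [3, 1]
POP      [3]
STORE 1  []
LOAD 1   [3]
PUSH 10  [3, 10]
NEG      [3, -10]
SWAP     [-10, 3]
POP      [-10]
LOAD 1   [-10, 3]
LOAD 1   [-10, 3, 3]
OVER     [-10, 3, 3, 3]

[-10, 3, 3, 3]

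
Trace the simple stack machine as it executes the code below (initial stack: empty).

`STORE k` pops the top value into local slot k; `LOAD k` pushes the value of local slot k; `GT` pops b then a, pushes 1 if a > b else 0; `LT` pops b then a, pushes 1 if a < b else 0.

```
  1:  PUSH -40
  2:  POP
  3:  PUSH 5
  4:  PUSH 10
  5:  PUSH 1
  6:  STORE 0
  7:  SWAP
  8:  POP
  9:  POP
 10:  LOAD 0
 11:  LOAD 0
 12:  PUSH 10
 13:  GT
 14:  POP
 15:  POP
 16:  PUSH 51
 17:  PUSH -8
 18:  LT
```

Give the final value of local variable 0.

PUSH -40 → [-40]
POP      → []
PUSH 5   → [5]
PUSH 10  → [5, 10]
PUSH 1   → [5, 10, 1]
STORE 0  → [5, 10]
SWAP     → [10, 5]
POP      → [10]
POP      → []
LOAD 0   → [1]
LOAD 0   → [1, 1]
PUSH 10  → [1, 1, 10]
GT       → [1, 0]
POP      → [1]
POP      → []
PUSH 51  → [51]
PUSH -8  → [51, -8]
LT       → [0]

1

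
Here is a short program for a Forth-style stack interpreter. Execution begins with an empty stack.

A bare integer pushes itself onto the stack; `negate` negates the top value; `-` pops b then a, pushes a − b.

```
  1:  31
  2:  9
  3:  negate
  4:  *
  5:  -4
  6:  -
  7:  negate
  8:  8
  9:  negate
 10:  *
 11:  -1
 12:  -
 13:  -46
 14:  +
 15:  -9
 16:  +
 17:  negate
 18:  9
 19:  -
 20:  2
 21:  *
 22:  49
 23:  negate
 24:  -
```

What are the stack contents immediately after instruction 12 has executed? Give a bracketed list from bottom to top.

[-2199]

31     -> 31
9      -> 31 9
negate -> 31 -9
*      -> -279
-4     -> -279 -4
-      -> -275
negate -> 275
8      -> 275 8
negate -> 275 -8
*      -> -2200
-1     -> -2200 -1
-      -> -2199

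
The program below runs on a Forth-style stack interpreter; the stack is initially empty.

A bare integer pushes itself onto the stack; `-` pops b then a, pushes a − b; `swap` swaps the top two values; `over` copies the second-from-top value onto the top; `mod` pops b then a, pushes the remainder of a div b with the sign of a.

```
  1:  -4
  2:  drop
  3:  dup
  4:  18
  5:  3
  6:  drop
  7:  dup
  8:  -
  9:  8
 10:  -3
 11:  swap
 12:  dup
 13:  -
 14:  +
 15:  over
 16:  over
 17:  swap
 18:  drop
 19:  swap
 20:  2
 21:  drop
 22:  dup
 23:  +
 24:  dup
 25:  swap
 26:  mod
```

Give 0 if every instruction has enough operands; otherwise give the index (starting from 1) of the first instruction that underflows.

3

-4    -4
drop  (empty)
dup  — needs 1 operand, stack has 0 → underflow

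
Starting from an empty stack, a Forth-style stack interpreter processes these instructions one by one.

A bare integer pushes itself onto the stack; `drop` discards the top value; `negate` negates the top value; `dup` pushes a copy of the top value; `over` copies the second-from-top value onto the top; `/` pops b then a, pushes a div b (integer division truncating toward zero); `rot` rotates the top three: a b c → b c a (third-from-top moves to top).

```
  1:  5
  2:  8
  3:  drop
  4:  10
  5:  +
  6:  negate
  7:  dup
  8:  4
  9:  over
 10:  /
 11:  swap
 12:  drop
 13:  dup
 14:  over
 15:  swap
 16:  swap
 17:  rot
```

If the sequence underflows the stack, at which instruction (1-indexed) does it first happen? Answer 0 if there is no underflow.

5      : [5]
8      : [5, 8]
drop   : [5]
10     : [5, 10]
+      : [15]
negate : [-15]
dup    : [-15, -15]
4      : [-15, -15, 4]
over   : [-15, -15, 4, -15]
/      : [-15, -15, 0]
swap   : [-15, 0, -15]
drop   : [-15, 0]
dup    : [-15, 0, 0]
over   : [-15, 0, 0, 0]
swap   : [-15, 0, 0, 0]
swap   : [-15, 0, 0, 0]
rot    : [-15, 0, 0, 0]

0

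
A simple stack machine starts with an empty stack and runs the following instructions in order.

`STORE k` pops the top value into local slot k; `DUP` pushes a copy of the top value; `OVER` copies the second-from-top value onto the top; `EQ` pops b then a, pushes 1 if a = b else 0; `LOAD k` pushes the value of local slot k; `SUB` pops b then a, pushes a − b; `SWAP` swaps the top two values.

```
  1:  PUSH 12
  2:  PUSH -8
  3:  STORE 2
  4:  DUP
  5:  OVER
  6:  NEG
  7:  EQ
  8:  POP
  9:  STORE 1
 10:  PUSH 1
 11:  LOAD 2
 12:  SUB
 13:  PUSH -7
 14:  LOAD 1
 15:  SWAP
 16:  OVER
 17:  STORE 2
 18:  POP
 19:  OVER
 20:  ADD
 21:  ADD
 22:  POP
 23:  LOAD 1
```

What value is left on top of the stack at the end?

PUSH 12 → 12
PUSH -8 → 12 -8
STORE 2 → 12
DUP     → 12 12
OVER    → 12 12 12
NEG     → 12 12 -12
EQ      → 12 0
POP     → 12
STORE 1 → (empty)
PUSH 1  → 1
LOAD 2  → 1 -8
SUB     → 9
PUSH -7 → 9 -7
LOAD 1  → 9 -7 12
SWAP    → 9 12 -7
OVER    → 9 12 -7 12
STORE 2 → 9 12 -7
POP     → 9 12
OVER    → 9 12 9
ADD     → 9 21
ADD     → 30
POP     → (empty)
LOAD 1  → 12

12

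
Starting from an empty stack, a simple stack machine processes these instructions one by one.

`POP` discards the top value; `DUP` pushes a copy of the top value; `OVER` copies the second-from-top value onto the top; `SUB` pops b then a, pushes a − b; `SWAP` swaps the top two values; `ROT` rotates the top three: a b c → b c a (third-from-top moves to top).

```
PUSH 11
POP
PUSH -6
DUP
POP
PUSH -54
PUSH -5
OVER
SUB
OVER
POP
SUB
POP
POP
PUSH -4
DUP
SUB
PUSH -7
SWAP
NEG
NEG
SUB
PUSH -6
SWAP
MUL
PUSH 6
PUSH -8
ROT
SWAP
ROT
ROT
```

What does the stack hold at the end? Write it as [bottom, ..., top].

[-8, 6, 42]

PUSH 11  → 11
POP      → (empty)
PUSH -6  → -6
DUP      → -6 -6
POP      → -6
PUSH -54 → -6 -54
PUSH -5  → -6 -54 -5
OVER     → -6 -54 -5 -54
SUB      → -6 -54 49
OVER     → -6 -54 49 -54
POP      → -6 -54 49
SUB      → -6 -103
POP      → -6
POP      → (empty)
PUSH -4  → -4
DUP      → -4 -4
SUB      → 0
PUSH -7  → 0 -7
SWAP     → -7 0
NEG      → -7 0
NEG      → -7 0
SUB      → -7
PUSH -6  → -7 -6
SWAP     → -6 -7
MUL      → 42
PUSH 6   → 42 6
PUSH -8  → 42 6 -8
ROT      → 6 -8 42
SWAP     → 6 42 -8
ROT      → 42 -8 6
ROT      → -8 6 42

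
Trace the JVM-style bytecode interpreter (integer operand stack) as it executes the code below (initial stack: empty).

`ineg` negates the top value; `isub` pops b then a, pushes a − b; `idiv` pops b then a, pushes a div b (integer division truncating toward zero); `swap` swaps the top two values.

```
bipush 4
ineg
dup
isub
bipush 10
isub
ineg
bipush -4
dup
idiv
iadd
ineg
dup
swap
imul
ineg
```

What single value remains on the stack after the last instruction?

-121

bipush 4  → 4
ineg      → -4
dup       → -4 -4
isub      → 0
bipush 10 → 0 10
isub      → -10
ineg      → 10
bipush -4 → 10 -4
dup       → 10 -4 -4
idiv      → 10 1
iadd      → 11
ineg      → -11
dup       → -11 -11
swap      → -11 -11
imul      → 121
ineg      → -121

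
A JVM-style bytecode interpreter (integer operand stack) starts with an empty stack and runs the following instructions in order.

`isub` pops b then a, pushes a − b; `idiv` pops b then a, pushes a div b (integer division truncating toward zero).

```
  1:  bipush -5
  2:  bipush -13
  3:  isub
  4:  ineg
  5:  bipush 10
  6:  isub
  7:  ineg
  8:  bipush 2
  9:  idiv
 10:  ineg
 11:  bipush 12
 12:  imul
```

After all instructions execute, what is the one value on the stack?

-108

bipush -5  → [-5]
bipush -13 → [-5, -13]
isub       → [8]
ineg       → [-8]
bipush 10  → [-8, 10]
isub       → [-18]
ineg       → [18]
bipush 2   → [18, 2]
idiv       → [9]
ineg       → [-9]
bipush 12  → [-9, 12]
imul       → [-108]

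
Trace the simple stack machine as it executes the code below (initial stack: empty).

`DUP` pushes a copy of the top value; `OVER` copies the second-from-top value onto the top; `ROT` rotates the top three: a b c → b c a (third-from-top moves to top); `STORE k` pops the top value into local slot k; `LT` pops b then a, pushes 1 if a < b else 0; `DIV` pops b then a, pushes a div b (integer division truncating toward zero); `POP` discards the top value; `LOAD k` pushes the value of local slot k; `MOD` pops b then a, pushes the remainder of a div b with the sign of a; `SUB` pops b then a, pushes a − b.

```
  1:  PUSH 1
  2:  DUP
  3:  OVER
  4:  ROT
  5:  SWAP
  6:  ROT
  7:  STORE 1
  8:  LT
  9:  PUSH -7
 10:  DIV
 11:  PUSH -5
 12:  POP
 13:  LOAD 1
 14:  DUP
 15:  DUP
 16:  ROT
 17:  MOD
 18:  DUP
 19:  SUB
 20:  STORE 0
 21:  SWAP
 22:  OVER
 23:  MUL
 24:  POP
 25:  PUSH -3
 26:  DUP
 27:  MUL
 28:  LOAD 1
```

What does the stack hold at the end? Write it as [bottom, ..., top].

[1, 9, 1]

PUSH 1  -> 1
DUP     -> 1 1
OVER    -> 1 1 1
ROT     -> 1 1 1
SWAP    -> 1 1 1
ROT     -> 1 1 1
STORE 1 -> 1 1
LT      -> 0
PUSH -7 -> 0 -7
DIV     -> 0
PUSH -5 -> 0 -5
POP     -> 0
LOAD 1  -> 0 1
DUP     -> 0 1 1
DUP     -> 0 1 1 1
ROT     -> 0 1 1 1
MOD     -> 0 1 0
DUP     -> 0 1 0 0
SUB     -> 0 1 0
STORE 0 -> 0 1
SWAP    -> 1 0
OVER    -> 1 0 1
MUL     -> 1 0
POP     -> 1
PUSH -3 -> 1 -3
DUP     -> 1 -3 -3
MUL     -> 1 9
LOAD 1  -> 1 9 1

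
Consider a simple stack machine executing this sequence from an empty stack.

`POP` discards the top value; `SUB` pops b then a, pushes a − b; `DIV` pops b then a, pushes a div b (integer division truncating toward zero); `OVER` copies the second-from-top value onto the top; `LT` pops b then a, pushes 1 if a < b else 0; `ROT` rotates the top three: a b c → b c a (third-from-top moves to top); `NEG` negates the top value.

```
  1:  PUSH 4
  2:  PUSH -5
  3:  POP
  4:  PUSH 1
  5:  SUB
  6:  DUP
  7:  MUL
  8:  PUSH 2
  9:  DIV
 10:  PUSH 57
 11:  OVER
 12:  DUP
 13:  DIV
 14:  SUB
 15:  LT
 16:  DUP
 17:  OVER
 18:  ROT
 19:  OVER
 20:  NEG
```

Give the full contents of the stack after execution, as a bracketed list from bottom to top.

PUSH 4  → 4
PUSH -5 → 4 -5
POP     → 4
PUSH 1  → 4 1
SUB     → 3
DUP     → 3 3
MUL     → 9
PUSH 2  → 9 2
DIV     → 4
PUSH 57 → 4 57
OVER    → 4 57 4
DUP     → 4 57 4 4
DIV     → 4 57 1
SUB     → 4 56
LT      → 1
DUP     → 1 1
OVER    → 1 1 1
ROT     → 1 1 1
OVER    → 1 1 1 1
NEG     → 1 1 1 -1

[1, 1, 1, -1]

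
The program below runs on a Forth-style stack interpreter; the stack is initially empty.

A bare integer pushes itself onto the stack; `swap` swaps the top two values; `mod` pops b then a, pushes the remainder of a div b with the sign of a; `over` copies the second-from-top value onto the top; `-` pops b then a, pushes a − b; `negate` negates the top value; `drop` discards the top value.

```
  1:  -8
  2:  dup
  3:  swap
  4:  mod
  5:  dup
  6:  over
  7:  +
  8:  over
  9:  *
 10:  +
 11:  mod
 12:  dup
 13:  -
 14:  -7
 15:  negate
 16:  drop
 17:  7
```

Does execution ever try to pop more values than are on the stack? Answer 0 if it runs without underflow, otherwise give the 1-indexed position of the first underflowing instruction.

11

-8   : [-8]
dup  : [-8, -8]
swap : [-8, -8]
mod  : [0]
dup  : [0, 0]
over : [0, 0, 0]
+    : [0, 0]
over : [0, 0, 0]
*    : [0, 0]
+    : [0]
mod  — needs 2 operands, stack has 1 → underflow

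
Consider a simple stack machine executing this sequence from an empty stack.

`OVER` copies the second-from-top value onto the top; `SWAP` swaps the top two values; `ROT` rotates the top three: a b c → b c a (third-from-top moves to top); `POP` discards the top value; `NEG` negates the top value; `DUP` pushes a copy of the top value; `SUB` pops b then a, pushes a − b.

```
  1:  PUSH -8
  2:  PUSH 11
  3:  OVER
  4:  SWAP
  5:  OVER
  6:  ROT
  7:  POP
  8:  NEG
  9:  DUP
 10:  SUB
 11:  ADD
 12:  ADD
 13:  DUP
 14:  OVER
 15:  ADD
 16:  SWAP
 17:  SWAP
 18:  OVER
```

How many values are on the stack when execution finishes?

PUSH -8 → -8
PUSH 11 → -8 11
OVER    → -8 11 -8
SWAP    → -8 -8 11
OVER    → -8 -8 11 -8
ROT     → -8 11 -8 -8
POP     → -8 11 -8
NEG     → -8 11 8
DUP     → -8 11 8 8
SUB     → -8 11 0
ADD     → -8 11
ADD     → 3
DUP     → 3 3
OVER    → 3 3 3
ADD     → 3 6
SWAP    → 6 3
SWAP    → 3 6
OVER    → 3 6 3

3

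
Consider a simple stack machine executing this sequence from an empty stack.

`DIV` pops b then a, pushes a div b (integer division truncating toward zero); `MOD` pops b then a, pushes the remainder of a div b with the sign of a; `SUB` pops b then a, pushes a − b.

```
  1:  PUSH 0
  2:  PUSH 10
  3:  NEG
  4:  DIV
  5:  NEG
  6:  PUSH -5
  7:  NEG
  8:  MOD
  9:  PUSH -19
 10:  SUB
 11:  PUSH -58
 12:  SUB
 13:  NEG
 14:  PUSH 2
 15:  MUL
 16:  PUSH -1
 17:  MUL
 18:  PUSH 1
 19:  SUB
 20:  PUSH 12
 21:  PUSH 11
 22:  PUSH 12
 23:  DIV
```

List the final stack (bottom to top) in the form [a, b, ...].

[153, 12, 0]

PUSH 0   → 0
PUSH 10  → 0 10
NEG      → 0 -10
DIV      → 0
NEG      → 0
PUSH -5  → 0 -5
NEG      → 0 5
MOD      → 0
PUSH -19 → 0 -19
SUB      → 19
PUSH -58 → 19 -58
SUB      → 77
NEG      → -77
PUSH 2   → -77 2
MUL      → -154
PUSH -1  → -154 -1
MUL      → 154
PUSH 1   → 154 1
SUB      → 153
PUSH 12  → 153 12
PUSH 11  → 153 12 11
PUSH 12  → 153 12 11 12
DIV      → 153 12 0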